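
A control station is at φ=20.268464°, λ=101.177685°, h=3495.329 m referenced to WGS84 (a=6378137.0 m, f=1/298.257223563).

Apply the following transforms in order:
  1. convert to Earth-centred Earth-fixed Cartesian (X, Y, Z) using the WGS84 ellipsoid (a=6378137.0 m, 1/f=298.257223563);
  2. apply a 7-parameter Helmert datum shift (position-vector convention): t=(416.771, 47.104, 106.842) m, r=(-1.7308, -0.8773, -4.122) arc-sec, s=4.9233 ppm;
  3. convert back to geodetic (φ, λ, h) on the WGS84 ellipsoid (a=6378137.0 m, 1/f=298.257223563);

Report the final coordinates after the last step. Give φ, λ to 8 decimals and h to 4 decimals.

φ=20.26895472°, λ=101.17259454°, h=3531.2037 m

start: φ=20.268464°, λ=101.177685°, h=3495.329 m
→ ECEF (a=6378137.000, f=1/298.257223563): X=-1160959.0059, Y=5875280.0784, Z=2196811.9186
→ Helmert 7p (PV): X=-1160439.8821, Y=5875397.7428, Z=2196875.3377
→ geod (Bowring, a=6378137.000): φ=20.26895472°, λ=101.17259454°, h=3531.2037 m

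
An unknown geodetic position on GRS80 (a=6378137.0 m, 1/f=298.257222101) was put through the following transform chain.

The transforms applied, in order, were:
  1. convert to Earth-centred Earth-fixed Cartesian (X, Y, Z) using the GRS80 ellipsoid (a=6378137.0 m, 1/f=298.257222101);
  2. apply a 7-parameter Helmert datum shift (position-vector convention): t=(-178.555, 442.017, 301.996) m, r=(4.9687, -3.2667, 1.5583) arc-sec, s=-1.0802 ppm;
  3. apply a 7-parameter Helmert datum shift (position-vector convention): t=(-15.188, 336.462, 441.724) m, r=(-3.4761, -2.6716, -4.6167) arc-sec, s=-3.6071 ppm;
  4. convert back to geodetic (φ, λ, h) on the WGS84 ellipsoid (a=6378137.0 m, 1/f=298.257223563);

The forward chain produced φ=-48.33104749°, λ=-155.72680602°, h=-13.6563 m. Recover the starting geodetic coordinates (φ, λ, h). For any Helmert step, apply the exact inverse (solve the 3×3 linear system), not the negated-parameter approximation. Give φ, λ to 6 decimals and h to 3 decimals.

φ=-48.332856°, λ=-155.715647°, h=666.522 m

start: φ=-48.331047°, λ=-155.726806°, h=-13.656 m
→ ECEF (a=6378137.000, f=1/298.257223563): X=-3872715.9027, Y=-1746417.4954, Z=-4741417.8902
→ Helmert⁻¹: X=-3872737.0050, Y=-1746767.0267, Z=-4741855.9955
→ Helmert⁻¹: X=-3872650.9357, Y=-1747295.9049, Z=-4742059.6907
→ geod (Bowring, a=6378137.000): φ=-48.33285600°, λ=-155.71564700°, h=666.5220 m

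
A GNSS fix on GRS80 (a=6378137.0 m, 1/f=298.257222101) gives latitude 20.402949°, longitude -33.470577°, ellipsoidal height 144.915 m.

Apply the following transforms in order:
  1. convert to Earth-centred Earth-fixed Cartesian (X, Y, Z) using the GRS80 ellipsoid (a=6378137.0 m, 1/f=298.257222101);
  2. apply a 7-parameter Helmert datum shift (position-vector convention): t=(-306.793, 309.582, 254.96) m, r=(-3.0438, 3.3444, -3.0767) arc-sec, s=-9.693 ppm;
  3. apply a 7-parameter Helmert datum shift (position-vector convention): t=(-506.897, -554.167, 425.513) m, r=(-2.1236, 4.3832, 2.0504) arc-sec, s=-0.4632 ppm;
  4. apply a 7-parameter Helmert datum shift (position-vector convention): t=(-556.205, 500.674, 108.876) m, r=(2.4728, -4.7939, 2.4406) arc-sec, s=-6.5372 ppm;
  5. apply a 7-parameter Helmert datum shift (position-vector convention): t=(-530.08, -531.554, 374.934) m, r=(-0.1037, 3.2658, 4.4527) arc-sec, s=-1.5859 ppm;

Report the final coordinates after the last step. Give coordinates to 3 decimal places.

start: φ=20.402949°, λ=-33.470577°, h=144.915 m
→ ECEF (a=6378137.000, f=1/298.257222101): X=4988805.0454, Y=-3298335.0407, Z=2209612.2490
→ Helmert 7p (PV): X=4988436.5241, Y=-3298035.2952, Z=2209813.5752
→ Helmert 7p (PV): X=4988007.0603, Y=-3298515.5953, Z=2210166.0136
→ Helmert 7p (PV): X=4987405.9095, Y=-3297960.8350, Z=2210336.8253
→ Helmert 7p (PV): X=4986974.1102, Y=-3298378.3831, Z=2210630.9463

X=4986974.110 m, Y=-3298378.383 m, Z=2210630.946 m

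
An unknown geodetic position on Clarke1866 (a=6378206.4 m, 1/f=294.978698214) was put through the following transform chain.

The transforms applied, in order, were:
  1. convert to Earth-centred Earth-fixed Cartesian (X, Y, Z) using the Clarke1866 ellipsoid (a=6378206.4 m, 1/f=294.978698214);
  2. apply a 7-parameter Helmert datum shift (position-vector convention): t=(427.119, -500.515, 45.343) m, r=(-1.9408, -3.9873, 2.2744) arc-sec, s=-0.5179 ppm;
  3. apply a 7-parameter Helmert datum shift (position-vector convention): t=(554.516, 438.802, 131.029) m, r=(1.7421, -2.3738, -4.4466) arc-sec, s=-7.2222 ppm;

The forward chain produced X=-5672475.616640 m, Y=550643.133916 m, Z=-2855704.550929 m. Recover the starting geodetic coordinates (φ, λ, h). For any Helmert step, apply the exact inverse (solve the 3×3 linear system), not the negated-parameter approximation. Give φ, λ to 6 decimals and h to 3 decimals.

φ=-26.766178°, λ=174.456507°, h=1733.920 m

start: X=-5672475.6166, Y=550643.1339, Z=-2855704.5509 m
→ Helmert⁻¹: X=-5673115.8287, Y=550061.8863, Z=-2855795.5622
→ Helmert⁻¹: X=-5673595.0182, Y=550652.1172, Z=-2855727.5269
→ geod (Bowring, a=6378206.400): φ=-26.76617800°, λ=174.45650700°, h=1733.9200 m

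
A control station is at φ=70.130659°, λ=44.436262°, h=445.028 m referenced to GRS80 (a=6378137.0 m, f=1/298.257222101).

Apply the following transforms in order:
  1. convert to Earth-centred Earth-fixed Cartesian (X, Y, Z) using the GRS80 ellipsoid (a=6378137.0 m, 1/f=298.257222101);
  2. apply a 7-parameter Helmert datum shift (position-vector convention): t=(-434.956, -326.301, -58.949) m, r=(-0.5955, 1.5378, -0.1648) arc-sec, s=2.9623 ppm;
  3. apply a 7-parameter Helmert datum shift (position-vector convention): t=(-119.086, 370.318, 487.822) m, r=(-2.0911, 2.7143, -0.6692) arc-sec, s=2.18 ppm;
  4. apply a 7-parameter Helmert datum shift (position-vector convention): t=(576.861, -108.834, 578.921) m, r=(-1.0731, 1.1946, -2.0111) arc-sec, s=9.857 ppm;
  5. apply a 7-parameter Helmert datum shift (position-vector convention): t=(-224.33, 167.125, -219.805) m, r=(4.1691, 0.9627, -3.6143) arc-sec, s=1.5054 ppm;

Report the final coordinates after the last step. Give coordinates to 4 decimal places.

X=1552626.3292 m, Y=1522380.7575 m, Z=5977269.8624 m

start: φ=70.130659°, λ=44.436262°, h=445.028 m
→ ECEF (a=6378137.000, f=1/298.257222101): X=1552568.8295, Y=1522313.8238, Z=5976428.4417
→ Helmert 7p (PV): X=1552184.2462, Y=1522008.0463, Z=5976371.2265
→ Helmert 7p (PV): X=1552152.1269, Y=1522437.2346, Z=5976836.2212
→ Helmert 7p (PV): X=1552793.7472, Y=1522359.3685, Z=5977457.1458
→ Helmert 7p (PV): X=1552626.3292, Y=1522380.7575, Z=5977269.8624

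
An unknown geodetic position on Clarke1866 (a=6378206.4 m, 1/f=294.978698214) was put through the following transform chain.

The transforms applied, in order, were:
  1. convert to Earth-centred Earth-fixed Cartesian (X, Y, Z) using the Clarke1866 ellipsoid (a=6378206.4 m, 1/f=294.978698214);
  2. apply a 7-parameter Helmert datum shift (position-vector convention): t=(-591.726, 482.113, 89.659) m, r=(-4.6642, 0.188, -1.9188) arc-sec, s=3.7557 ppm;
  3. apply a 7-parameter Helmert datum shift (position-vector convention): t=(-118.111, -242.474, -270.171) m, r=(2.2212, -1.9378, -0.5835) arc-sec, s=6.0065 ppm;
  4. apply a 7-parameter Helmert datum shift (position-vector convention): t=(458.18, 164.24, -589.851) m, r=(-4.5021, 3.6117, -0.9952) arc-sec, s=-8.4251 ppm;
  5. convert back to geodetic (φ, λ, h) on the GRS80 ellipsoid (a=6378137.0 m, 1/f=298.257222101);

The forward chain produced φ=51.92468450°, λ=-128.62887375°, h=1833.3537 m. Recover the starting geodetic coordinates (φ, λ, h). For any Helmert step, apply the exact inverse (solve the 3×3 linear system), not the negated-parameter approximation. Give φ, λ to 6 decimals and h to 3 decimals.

start: φ=51.924684°, λ=-128.628874°, h=1833.354 m
→ ECEF (a=6378137.000, f=1/298.257222101): X=-2461317.1446, Y=-3080054.0039, Z=4999082.9176
→ Helmert⁻¹: X=-2461868.7463, Y=-3080365.1988, Z=4999604.5498
→ Helmert⁻¹: X=-2461680.1631, Y=-3080057.3457, Z=4999900.9842
→ Helmert⁻¹: X=-2461055.0928, Y=-3080663.8404, Z=4999720.6423
→ geod (Bowring, a=6378206.400): φ=51.92808200°, λ=-128.62036700°, h=2606.1640 m

φ=51.928082°, λ=-128.620367°, h=2606.164 m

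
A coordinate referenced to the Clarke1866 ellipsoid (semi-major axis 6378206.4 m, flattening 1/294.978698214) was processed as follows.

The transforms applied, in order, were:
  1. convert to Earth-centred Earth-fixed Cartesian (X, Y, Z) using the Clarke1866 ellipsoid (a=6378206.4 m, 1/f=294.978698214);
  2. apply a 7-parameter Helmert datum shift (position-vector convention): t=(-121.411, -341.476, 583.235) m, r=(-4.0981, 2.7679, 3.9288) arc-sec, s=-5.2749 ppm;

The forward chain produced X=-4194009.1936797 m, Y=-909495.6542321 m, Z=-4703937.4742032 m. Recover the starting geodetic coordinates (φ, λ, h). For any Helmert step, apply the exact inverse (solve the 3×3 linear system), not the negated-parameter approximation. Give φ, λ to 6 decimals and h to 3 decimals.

φ=-47.824654°, λ=-167.770766°, h=1370.466 m

start: X=-4194009.1937, Y=-909495.6542, Z=-4703937.4742 m
→ Helmert⁻¹: X=-4193864.0869, Y=-908985.6198, Z=-4704619.8632
→ geod (Bowring, a=6378206.400): φ=-47.82465400°, λ=-167.77076600°, h=1370.4660 m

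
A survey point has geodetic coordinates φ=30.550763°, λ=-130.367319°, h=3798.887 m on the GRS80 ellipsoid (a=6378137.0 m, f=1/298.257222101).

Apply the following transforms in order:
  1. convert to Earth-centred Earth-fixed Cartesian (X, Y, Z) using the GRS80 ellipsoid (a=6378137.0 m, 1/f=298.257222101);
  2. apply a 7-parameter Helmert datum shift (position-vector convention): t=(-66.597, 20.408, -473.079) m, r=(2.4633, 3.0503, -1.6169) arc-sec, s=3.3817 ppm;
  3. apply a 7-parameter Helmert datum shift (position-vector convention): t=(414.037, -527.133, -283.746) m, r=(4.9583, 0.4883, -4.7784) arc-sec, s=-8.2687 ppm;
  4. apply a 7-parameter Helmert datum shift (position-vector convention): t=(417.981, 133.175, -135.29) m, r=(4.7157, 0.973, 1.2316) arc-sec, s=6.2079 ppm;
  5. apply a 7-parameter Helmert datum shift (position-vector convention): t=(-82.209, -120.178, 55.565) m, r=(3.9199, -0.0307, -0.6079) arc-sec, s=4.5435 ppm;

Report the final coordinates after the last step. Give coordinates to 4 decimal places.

start: φ=30.550763°, λ=-130.367319°, h=3798.887 m
→ ECEF (a=6378137.000, f=1/298.257222101): X=-3562753.3106, Y=-4191062.0215, Z=3225033.2109
→ Helmert 7p (PV): X=-3562817.1166, Y=-4191066.3729, Z=3224573.6736
→ Helmert 7p (PV): X=-3562463.0769, Y=-4191553.8278, Z=3224170.9527
→ Helmert 7p (PV): X=-3562026.9743, Y=-4191541.6576, Z=3223976.6538
→ Helmert 7p (PV): X=-3562138.2005, Y=-4191731.6513, Z=3223966.6794

X=-3562138.2005 m, Y=-4191731.6513 m, Z=3223966.6794 m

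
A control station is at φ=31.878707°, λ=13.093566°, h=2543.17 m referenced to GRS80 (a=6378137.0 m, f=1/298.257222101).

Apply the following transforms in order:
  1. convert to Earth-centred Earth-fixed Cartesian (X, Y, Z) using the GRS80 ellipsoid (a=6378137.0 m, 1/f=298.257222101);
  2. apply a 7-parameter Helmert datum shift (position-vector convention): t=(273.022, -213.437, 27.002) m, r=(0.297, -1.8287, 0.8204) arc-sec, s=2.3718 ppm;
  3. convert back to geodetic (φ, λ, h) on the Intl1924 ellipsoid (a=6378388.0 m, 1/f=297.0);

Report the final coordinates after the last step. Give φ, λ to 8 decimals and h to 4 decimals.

φ=31.87913008°, λ=13.09096573°, h=2531.9035 m

start: φ=31.878707°, λ=13.093566°, h=2543.170 m
→ ECEF (a=6378137.000, f=1/298.257222101): X=5282333.9619, Y=1228612.3360, Z=3350361.0417
→ Helmert 7p (PV): X=5282584.9222, Y=1228417.9989, Z=3350444.5913
→ geod (Bowring, a=6378388.000): φ=31.87913008°, λ=13.09096573°, h=2531.9035 m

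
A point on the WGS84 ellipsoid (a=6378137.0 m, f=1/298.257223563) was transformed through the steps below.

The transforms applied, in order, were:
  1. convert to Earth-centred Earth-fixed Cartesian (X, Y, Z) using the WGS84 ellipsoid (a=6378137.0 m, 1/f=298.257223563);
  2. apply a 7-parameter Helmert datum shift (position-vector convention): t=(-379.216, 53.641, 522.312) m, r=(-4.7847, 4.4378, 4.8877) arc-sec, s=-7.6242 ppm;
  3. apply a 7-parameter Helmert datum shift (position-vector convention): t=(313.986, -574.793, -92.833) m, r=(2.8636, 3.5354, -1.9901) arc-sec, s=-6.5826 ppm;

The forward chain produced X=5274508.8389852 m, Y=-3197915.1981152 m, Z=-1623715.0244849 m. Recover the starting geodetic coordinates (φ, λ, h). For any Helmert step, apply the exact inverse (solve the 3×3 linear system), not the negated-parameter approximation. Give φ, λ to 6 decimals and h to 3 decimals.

start: X=5274508.8390, Y=-3197915.1981, Z=-1623715.0245 m
→ Helmert⁻¹: X=5274288.2468, Y=-3197333.1035, Z=-1623498.0884
→ Helmert⁻¹: X=5274666.8499, Y=-3197498.4404, Z=-1623993.4696
→ geod (Bowring, a=6378137.000): φ=-14.84548300°, λ=-31.22420700°, h=1614.6690 m

φ=-14.845483°, λ=-31.224207°, h=1614.669 m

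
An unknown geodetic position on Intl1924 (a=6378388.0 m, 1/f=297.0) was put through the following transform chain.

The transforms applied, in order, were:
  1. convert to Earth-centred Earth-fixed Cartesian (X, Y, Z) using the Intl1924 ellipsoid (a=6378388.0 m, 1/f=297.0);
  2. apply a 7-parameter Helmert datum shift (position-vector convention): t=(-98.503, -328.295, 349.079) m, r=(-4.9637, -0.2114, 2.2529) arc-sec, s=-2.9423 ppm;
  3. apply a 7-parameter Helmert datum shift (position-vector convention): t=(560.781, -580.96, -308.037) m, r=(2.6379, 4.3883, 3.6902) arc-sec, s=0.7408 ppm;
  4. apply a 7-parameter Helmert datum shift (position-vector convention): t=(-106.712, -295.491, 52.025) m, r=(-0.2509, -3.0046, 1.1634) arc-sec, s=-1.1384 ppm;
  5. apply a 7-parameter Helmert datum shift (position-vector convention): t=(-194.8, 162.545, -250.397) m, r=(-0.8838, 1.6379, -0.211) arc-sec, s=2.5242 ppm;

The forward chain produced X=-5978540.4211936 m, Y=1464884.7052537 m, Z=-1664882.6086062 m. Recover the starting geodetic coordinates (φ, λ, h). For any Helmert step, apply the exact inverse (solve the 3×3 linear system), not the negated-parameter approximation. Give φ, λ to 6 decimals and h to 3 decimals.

φ=-15.230865°, λ=166.221129°, h=8.692 m

start: X=-5978540.4212, Y=1464884.7053, Z=-1664882.6086 m
→ Helmert⁻¹: X=-5978318.8103, Y=1464719.4802, Z=-1664669.2062
→ Helmert⁻¹: X=-5978234.8888, Y=1465052.3830, Z=-1664634.2610
→ Helmert⁻¹: X=-5978729.6064, Y=1465717.9335, Z=-1664470.9339
→ Helmert⁻¹: X=-5978634.3867, Y=1466155.9054, Z=-1664783.5012
→ geod (Bowring, a=6378388.000): φ=-15.23086500°, λ=166.22112900°, h=8.6920 m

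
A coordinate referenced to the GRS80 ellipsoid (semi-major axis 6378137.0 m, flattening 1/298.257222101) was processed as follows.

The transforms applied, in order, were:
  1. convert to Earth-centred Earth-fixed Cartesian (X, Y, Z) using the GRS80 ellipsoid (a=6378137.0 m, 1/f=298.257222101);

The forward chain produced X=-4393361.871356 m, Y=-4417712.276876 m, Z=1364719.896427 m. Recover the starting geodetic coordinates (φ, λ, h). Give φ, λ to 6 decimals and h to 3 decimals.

start: X=-4393361.8714, Y=-4417712.2769, Z=1364719.8964 m
→ geod (Bowring, a=6378137.000): φ=12.43574200°, λ=-134.84165700°, h=955.4780 m

φ=12.435742°, λ=-134.841657°, h=955.478 m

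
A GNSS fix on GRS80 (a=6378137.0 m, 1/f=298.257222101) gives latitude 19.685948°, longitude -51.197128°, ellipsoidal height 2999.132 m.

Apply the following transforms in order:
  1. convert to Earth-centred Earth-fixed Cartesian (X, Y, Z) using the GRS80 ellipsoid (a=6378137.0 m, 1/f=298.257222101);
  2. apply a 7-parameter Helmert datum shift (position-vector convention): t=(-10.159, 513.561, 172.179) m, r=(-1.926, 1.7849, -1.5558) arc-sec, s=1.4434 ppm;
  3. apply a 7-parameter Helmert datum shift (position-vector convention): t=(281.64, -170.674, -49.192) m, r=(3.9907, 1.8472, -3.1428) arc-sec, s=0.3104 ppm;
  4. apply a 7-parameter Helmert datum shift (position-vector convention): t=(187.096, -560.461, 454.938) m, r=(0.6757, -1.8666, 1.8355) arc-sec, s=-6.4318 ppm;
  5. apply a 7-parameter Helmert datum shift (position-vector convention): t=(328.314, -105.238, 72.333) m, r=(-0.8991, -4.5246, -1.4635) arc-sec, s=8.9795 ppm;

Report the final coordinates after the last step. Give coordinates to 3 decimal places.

start: φ=19.685948°, λ=-51.197128°, h=2999.132 m
→ ECEF (a=6378137.000, f=1/298.257222101): X=3766412.8176, Y=-4683991.9701, Z=2136005.0377
→ Helmert 7p (PV): X=3766391.2487, Y=-4683493.6340, Z=2136191.4443
→ Helmert 7p (PV): X=3766621.8273, Y=-4683764.4792, Z=2136018.5718
→ Helmert 7p (PV): X=3766807.0467, Y=-4684268.2944, Z=2136478.5139
→ Helmert 7p (PV): X=3767089.0825, Y=-4684433.0086, Z=2136673.0791

X=3767089.082 m, Y=-4684433.009 m, Z=2136673.079 m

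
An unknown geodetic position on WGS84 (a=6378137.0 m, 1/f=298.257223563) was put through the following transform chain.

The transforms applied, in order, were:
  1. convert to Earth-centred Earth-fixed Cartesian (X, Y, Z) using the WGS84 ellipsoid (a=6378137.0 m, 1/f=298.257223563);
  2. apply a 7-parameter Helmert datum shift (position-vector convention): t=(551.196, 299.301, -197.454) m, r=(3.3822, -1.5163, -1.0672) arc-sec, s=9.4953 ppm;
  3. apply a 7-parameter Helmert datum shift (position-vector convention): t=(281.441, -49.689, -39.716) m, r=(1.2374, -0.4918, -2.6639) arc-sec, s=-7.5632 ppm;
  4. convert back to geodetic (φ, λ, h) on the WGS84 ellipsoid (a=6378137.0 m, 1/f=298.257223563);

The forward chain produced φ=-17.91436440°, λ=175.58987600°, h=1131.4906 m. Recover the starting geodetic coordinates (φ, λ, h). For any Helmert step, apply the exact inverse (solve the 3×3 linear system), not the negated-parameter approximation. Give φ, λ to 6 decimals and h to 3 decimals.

start: φ=-17.914364°, λ=175.589876°, h=1131.491 m
→ ECEF (a=6378137.000, f=1/298.257223563): X=-6053929.5211, Y=466900.5491, Z=-1949716.0832
→ Helmert⁻¹: X=-6054267.4299, Y=466863.8829, Z=-1949679.4786
→ Helmert⁻¹: X=-6054777.8784, Y=466496.8593, Z=-1949426.6531
→ geod (Bowring, a=6378137.000): φ=-17.90961300°, λ=175.59428900°, h=1817.8020 m

φ=-17.909613°, λ=175.594289°, h=1817.802 m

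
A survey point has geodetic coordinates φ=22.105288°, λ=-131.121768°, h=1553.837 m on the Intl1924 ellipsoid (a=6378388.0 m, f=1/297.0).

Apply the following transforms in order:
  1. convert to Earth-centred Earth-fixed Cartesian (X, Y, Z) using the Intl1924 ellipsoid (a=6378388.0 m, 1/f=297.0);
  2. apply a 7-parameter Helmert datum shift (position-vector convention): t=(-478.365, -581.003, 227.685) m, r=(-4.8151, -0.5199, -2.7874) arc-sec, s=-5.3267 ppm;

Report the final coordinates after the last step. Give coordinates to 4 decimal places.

X=-3889797.2437 m, Y=-4455388.9843 m, Z=2386143.1898 m

start: φ=22.105288°, λ=-131.121768°, h=1553.837 m
→ ECEF (a=6378388.000, f=1/297.0): X=-3889273.3797, Y=-4454939.9649, Z=2385834.0197
→ Helmert 7p (PV): X=-3889797.2437, Y=-4455388.9843, Z=2386143.1898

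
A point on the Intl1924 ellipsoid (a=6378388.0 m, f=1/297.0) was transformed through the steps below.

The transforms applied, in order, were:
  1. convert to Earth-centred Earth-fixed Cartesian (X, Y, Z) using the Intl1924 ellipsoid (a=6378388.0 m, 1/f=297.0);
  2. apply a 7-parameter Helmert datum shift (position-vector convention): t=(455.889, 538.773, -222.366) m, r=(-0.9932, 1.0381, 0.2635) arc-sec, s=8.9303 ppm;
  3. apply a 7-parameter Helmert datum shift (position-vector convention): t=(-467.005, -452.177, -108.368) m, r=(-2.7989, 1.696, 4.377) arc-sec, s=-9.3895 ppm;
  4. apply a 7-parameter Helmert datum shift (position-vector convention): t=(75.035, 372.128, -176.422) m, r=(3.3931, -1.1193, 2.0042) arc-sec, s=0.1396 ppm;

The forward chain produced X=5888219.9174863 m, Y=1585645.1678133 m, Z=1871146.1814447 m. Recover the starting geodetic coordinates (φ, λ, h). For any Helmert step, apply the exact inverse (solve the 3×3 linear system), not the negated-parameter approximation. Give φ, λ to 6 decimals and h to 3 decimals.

start: X=5888219.9175, Y=1585645.1678, Z=1871146.1814 m
→ Helmert⁻¹: X=5888169.6182, Y=1585246.3880, Z=1871264.3123
→ Helmert⁻¹: X=5888710.1732, Y=1585563.0992, Z=1871460.1865
→ Helmert⁻¹: X=5888194.3056, Y=1584993.6370, Z=1871703.1044
→ geod (Bowring, a=6378388.000): φ=17.17243600°, λ=15.06586200°, h=2051.8430 m

φ=17.172436°, λ=15.065862°, h=2051.843 m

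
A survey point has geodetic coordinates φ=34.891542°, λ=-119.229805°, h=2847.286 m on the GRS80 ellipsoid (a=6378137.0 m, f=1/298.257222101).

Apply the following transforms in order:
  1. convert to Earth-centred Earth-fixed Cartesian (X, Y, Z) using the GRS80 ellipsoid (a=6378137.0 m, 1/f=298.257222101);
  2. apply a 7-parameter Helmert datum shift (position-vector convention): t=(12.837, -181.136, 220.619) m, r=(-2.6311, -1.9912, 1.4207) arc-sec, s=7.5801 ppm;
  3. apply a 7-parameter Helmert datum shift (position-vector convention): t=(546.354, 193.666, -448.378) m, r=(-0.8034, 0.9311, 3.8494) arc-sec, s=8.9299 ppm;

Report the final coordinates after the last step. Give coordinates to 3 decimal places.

X=-2557979.806 m, Y=-4572547.542 m, Z=3629527.986 m

start: φ=34.891542°, λ=-119.229805°, h=2847.286 m
→ ECEF (a=6378137.000, f=1/298.257222101): X=-2558594.9336, Y=-4572479.6438, Z=3629632.8303
→ Helmert 7p (PV): X=-2558605.0360, Y=-4572666.7631, Z=3629914.5891
→ Helmert 7p (PV): X=-2557979.8064, Y=-4572547.5421, Z=3629527.9865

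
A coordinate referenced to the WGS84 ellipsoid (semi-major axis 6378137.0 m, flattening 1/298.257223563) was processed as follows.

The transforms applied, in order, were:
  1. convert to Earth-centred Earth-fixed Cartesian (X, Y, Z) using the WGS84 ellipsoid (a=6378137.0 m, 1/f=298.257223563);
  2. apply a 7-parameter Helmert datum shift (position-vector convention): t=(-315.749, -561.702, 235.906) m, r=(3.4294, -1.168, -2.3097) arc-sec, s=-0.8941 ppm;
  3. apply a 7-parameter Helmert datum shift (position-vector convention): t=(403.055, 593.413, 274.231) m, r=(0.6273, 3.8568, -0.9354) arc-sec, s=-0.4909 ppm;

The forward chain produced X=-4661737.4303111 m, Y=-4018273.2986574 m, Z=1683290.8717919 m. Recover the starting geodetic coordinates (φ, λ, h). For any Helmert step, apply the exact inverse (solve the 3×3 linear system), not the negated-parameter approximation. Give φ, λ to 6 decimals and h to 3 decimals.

start: X=-4661737.4303, Y=-4018273.2987, Z=1683290.8718 m
→ Helmert⁻¹: X=-4662156.0167, Y=-4018884.7089, Z=1682942.5150
→ Helmert⁻¹: X=-4661789.9103, Y=-4018350.8226, Z=1682801.3214
→ geod (Bowring, a=6378137.000): φ=15.39021300°, λ=-139.23945200°, h=3894.1900 m

φ=15.390213°, λ=-139.239452°, h=3894.190 m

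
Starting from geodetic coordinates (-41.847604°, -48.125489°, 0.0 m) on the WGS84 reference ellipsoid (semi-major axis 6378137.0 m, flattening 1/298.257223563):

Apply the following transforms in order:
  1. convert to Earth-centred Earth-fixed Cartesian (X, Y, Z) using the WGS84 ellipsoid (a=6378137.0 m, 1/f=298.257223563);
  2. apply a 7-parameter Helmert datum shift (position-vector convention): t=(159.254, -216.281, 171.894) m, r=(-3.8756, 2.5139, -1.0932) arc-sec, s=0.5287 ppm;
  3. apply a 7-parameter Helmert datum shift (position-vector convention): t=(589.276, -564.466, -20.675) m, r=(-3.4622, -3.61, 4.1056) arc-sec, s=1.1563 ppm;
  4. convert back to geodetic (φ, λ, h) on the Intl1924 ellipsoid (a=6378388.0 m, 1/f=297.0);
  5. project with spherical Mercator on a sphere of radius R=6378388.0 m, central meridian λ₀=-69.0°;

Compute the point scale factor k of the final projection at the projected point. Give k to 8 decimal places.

1.34224604

start: φ=-41.847604°, λ=-48.125489°, h=0.000 m
→ ECEF (a=6378137.000, f=1/298.257223563): X=3176177.4629, Y=-3543077.3078, Z=-4233009.6509
→ Helmert 7p (PV): X=3176268.0270, Y=-3543391.8317, Z=-4232812.1329
→ Helmert 7p (PV): X=3177005.5871, Y=-3543968.2215, Z=-4232722.6352
→ geod (Bowring, a=6378388.000): φ=-41.83919237°, λ=-48.12522486°, h=504.1185 m
→ into merc (λ₀=-69.0°): φ=-41.83919237°, λ−λ₀=20.87477514°
scale k = 1.34224604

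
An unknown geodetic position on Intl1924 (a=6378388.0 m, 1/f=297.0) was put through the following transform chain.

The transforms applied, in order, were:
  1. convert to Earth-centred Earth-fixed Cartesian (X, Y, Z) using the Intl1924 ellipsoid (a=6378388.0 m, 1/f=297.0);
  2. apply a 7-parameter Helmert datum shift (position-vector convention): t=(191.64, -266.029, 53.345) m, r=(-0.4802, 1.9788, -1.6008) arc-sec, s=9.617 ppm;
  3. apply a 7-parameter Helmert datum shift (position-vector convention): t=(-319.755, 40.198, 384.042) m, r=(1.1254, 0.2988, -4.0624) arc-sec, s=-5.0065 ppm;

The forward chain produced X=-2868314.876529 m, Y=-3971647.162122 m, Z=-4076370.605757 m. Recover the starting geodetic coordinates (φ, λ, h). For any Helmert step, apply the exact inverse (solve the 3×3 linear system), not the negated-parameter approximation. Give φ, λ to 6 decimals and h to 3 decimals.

φ=-39.957408°, λ=-125.834978°, h=3703.762 m

start: X=-2868314.8765, Y=-3971647.1621, Z=-4076370.6058 m
→ Helmert⁻¹: X=-2867925.3499, Y=-3971785.9716, Z=-4076757.5422
→ Helmert⁻¹: X=-2868019.4743, Y=-3971494.5162, Z=-4076808.4412
→ geod (Bowring, a=6378388.000): φ=-39.95740800°, λ=-125.83497800°, h=3703.7620 m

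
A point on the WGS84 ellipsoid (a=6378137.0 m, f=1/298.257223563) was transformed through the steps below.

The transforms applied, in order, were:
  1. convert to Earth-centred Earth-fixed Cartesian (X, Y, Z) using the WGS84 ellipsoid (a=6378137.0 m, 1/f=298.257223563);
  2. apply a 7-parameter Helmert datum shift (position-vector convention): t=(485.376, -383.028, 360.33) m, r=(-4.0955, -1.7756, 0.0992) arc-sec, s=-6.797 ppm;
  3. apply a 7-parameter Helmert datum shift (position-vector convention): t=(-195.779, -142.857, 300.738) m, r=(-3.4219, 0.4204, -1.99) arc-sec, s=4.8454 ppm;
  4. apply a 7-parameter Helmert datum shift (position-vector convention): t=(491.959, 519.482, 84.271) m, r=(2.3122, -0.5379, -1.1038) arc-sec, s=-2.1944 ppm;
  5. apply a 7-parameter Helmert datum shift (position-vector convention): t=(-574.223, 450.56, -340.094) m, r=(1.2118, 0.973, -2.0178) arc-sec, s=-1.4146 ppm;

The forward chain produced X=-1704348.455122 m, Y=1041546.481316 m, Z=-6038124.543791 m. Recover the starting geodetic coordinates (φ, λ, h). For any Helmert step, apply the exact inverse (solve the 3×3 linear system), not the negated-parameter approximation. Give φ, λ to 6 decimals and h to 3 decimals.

start: X=-1704348.4551, Y=1041546.4813, Z=-6038124.5438 m
→ Helmert⁻¹: X=-1703758.3446, Y=1041045.2550, Z=-6037807.1440
→ Helmert⁻¹: X=-1704275.3570, Y=1040451.2519, Z=-6037911.8835
→ Helmert⁻¹: X=-1704069.0546, Y=1040672.7986, Z=-6038169.5726
→ Helmert⁻¹: X=-1704617.4976, Y=1041183.6209, Z=-6038535.5996
→ geod (Bowring, a=6378137.000): φ=-71.81107800°, λ=148.58333500°, h=1470.1840 m

φ=-71.811078°, λ=148.583335°, h=1470.184 m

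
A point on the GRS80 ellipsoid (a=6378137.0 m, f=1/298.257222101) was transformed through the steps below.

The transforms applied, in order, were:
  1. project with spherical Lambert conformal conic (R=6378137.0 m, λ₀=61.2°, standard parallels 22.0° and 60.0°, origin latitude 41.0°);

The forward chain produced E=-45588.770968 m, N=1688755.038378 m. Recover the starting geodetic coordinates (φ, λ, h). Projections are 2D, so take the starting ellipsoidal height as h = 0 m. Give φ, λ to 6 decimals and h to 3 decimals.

start: E=-45588.7710, N=1688755.0384 m
→ lcc⁻¹: φ=56.86955300°, λ=60.43620500°

φ=56.869553°, λ=60.436205°, h=0.000 m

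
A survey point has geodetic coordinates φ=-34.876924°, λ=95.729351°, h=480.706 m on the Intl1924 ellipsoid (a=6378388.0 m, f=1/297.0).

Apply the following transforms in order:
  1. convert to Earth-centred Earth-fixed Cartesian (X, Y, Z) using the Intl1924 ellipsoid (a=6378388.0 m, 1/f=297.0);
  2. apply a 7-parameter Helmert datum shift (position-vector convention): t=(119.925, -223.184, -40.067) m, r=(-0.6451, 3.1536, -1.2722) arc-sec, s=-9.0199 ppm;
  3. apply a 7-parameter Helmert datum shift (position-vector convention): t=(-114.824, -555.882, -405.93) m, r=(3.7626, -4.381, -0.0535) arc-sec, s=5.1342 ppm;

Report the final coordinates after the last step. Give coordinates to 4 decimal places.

start: φ=-34.876924°, λ=95.729351°, h=480.706 m
→ ECEF (a=6378388.000, f=1/297.0): X=-522993.7645, Y=5212700.7473, Z=-3627004.9307
→ Helmert 7p (PV): X=-522892.4247, Y=5212422.4275, Z=-3627020.5892
→ Helmert 7p (PV): X=-522931.5442, Y=5211959.6057, Z=-3627361.1638

X=-522931.5442 m, Y=5211959.6057 m, Z=-3627361.1638 m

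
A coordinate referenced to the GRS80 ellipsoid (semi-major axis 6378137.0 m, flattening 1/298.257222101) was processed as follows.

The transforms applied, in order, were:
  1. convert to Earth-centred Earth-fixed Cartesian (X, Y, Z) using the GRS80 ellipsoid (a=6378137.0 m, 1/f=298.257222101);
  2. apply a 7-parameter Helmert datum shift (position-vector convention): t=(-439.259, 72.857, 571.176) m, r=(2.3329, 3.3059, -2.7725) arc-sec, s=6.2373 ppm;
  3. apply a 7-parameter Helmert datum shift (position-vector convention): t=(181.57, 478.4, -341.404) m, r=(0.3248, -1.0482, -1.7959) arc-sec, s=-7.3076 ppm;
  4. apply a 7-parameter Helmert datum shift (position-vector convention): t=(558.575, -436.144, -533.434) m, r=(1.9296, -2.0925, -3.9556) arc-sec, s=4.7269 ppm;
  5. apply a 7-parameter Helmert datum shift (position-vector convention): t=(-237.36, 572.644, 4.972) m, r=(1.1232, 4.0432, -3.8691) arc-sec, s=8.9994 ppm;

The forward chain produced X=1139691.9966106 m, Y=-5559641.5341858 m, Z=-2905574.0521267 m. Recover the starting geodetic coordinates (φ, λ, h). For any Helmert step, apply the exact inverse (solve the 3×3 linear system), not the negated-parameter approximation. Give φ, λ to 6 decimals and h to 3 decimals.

φ=-27.260643°, λ=-78.413372°, h=2495.057 m

start: X=1139691.9966, Y=-5559641.5342, Z=-2905574.0521 m
→ Helmert⁻¹: X=1140080.3486, Y=-5560158.5762, Z=-2905500.2506
→ Helmert⁻¹: X=1139593.5377, Y=-5559701.4731, Z=-2904912.6352
→ Helmert⁻¹: X=1139453.9451, Y=-5560215.1578, Z=-2904589.4918
→ Helmert⁻¹: X=1140007.3932, Y=-5560270.8673, Z=-2905061.3883
→ geod (Bowring, a=6378137.000): φ=-27.26064300°, λ=-78.41337200°, h=2495.0570 m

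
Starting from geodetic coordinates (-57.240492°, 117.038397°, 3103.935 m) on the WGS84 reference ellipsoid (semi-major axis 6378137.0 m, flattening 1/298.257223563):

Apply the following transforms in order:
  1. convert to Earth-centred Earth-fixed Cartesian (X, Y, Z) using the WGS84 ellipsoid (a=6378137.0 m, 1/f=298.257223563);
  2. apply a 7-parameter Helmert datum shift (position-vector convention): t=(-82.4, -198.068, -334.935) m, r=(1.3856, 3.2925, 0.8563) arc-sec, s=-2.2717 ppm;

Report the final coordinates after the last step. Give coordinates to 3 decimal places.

start: φ=-57.240492°, λ=117.038397°, h=3103.935 m
→ ECEF (a=6378137.000, f=1/298.257223563): X=-1573408.1776, Y=3082878.2323, Z=-5343049.5163
→ Helmert 7p (PV): X=-1573585.0899, Y=3082702.5212, Z=-5343326.4886

X=-1573585.090 m, Y=3082702.521 m, Z=-5343326.489 m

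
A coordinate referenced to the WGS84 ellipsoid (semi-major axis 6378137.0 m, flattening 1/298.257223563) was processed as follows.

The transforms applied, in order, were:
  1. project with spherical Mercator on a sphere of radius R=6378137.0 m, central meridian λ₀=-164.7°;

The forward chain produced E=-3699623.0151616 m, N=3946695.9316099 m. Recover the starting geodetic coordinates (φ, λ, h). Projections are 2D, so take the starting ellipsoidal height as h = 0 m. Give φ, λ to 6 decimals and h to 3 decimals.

φ=33.386331°, λ=162.065721°, h=0.000 m

start: E=-3699623.0152, N=3946695.9316 m
→ merc⁻¹: φ=33.38633100°, λ=162.06572100°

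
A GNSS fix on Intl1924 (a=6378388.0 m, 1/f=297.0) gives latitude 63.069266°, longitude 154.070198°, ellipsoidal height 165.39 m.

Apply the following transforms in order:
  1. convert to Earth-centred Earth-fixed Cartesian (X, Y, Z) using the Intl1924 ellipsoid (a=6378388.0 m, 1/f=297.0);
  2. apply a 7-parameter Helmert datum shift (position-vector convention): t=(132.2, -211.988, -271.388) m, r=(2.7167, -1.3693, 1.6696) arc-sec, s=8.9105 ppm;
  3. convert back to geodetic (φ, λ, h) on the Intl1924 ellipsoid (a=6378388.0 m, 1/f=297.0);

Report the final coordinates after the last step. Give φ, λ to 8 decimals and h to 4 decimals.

start: φ=63.069266°, λ=154.070198°, h=165.390 m
→ ECEF (a=6378388.000, f=1/297.0): X=-2605072.0262, Y=1266629.9309, Z=5663752.0612
→ Helmert 7p (PV): X=-2605010.8909, Y=1266333.5448, Z=5663530.5288
→ geod (Bowring, a=6378388.000): φ=63.06984215°, λ=154.07494183°, h=-115.7127 m

φ=63.06984215°, λ=154.07494183°, h=-115.7127 m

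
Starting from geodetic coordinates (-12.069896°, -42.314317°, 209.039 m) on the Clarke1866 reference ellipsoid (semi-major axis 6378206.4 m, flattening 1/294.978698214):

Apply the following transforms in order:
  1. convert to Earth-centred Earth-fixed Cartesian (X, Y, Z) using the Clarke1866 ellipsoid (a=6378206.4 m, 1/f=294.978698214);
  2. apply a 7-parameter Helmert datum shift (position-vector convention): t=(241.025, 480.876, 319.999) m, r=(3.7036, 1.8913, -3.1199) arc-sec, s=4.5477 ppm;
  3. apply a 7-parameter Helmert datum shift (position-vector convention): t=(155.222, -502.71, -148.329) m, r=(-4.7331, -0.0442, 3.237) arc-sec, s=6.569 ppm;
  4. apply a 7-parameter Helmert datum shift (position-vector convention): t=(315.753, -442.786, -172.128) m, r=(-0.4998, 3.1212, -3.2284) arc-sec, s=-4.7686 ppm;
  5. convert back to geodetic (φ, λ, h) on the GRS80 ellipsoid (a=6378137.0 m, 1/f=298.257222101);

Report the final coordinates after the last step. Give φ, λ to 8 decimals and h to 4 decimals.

start: φ=-12.069896°, λ=-42.314317°, h=209.039 m
→ ECEF (a=6378206.400, f=1/294.978698214): X=4613015.4512, Y=-4199628.6686, Z=-1324925.8592
→ Helmert 7p (PV): X=4613201.7835, Y=-4199212.8767, Z=-1324729.5908
→ Helmert 7p (PV): X=4613453.4940, Y=-4199701.1724, Z=-1324789.2746
→ Helmert 7p (PV): X=4613661.4684, Y=-4200199.3499, Z=-1325014.7195
→ geod (Bowring, a=6378137.000): φ=-12.06817579°, λ=-42.31419854°, h=1129.4871 m

φ=-12.06817579°, λ=-42.31419854°, h=1129.4871 m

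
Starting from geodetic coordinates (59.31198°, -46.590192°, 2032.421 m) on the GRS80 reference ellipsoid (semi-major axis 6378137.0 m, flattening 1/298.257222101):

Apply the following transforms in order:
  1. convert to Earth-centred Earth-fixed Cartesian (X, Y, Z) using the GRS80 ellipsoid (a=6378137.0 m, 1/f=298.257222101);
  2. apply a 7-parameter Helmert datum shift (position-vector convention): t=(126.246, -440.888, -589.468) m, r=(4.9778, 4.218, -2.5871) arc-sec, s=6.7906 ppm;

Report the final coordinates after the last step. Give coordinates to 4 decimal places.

X=2243482.9212 m, Y=-2371984.0766 m, Z=5462846.9179 m

start: φ=59.311980°, λ=-46.590192°, h=2032.421 m
→ ECEF (a=6378137.000, f=1/298.257222101): X=2243259.4592, Y=-2371367.0971, Z=5463502.3878
→ Helmert 7p (PV): X=2243482.9212, Y=-2371984.0766, Z=5462846.9179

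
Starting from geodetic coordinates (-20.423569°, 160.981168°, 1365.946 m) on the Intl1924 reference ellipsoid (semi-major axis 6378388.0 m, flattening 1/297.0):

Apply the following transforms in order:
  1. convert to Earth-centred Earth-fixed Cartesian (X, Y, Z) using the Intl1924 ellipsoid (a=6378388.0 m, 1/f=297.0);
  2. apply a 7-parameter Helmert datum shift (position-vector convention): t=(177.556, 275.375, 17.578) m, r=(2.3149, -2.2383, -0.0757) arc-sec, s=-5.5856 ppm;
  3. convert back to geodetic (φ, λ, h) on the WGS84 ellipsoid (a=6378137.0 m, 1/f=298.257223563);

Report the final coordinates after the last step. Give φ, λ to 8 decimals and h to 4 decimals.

φ=-20.42350902°, λ=160.97779892°, h=1490.9873 m

start: φ=-20.423569°, λ=160.981168°, h=1365.946 m
→ ECEF (a=6378388.000, f=1/297.0): X=-5654658.8151, Y=1949134.3402, Z=-2212205.7138
→ Helmert 7p (PV): X=-5654424.9533, Y=1949425.7308, Z=-2212215.2661
→ geod (Bowring, a=6378137.000): φ=-20.42350902°, λ=160.97779892°, h=1490.9873 m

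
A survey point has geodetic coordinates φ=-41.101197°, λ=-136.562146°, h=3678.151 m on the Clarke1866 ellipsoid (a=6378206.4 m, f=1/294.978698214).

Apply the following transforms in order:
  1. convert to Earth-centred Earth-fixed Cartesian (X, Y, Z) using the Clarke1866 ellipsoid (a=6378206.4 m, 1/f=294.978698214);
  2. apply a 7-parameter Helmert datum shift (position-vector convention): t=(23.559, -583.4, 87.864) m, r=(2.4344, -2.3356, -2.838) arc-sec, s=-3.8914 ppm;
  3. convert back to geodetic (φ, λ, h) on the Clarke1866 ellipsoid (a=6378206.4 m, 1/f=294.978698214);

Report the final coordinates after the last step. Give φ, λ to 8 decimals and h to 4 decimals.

start: φ=-41.101197°, λ=-136.562146°, h=3678.151 m
→ ECEF (a=6378206.400, f=1/294.978698214): X=-3497077.9756, Y=-3311401.5549, Z=-4173117.0333
→ Helmert 7p (PV): X=-3497039.1162, Y=-3311874.7006, Z=-4173091.6104
→ geod (Bowring, a=6378206.400): φ=-41.09926687°, λ=-136.55774118°, h=3885.3343 m

φ=-41.09926687°, λ=-136.55774118°, h=3885.3343 m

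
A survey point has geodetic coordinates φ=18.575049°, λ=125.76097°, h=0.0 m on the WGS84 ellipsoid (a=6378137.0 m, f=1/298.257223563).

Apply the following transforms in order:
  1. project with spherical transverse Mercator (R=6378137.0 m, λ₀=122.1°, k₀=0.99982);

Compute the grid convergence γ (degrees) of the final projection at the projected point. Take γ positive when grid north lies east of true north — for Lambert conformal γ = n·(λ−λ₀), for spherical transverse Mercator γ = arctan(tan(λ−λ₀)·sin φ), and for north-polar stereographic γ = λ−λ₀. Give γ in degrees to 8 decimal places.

start: φ=18.575049°, λ=125.760970°, h=0.000 m
→ into tm (λ₀=122.1°): φ=18.57504900°, λ−λ₀=3.66097000°
convergence γ = 1.16761735°

1.16761735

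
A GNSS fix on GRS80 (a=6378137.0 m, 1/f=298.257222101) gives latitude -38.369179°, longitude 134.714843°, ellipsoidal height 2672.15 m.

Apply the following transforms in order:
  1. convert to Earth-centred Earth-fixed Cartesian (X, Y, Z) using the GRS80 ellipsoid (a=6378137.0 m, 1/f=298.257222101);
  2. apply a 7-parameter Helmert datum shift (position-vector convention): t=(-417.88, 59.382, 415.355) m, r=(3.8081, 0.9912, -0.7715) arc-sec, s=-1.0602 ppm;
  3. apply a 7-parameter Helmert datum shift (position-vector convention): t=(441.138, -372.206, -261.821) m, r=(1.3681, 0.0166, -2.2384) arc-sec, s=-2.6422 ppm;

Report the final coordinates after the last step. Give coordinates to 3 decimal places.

X=-3524291.958 m, Y=3559441.993 m, Z=-3939038.252 m

start: φ=-38.369179°, λ=134.714843°, h=2672.150 m
→ ECEF (a=6378137.000, f=1/298.257222101): X=-3524360.9628, Y=3559617.7095, Z=-3939312.9189
→ Helmert 7p (PV): X=-3524780.7224, Y=3559759.2282, Z=-3938810.7329
→ Helmert 7p (PV): X=-3524291.9575, Y=3559441.9927, Z=-3939038.2522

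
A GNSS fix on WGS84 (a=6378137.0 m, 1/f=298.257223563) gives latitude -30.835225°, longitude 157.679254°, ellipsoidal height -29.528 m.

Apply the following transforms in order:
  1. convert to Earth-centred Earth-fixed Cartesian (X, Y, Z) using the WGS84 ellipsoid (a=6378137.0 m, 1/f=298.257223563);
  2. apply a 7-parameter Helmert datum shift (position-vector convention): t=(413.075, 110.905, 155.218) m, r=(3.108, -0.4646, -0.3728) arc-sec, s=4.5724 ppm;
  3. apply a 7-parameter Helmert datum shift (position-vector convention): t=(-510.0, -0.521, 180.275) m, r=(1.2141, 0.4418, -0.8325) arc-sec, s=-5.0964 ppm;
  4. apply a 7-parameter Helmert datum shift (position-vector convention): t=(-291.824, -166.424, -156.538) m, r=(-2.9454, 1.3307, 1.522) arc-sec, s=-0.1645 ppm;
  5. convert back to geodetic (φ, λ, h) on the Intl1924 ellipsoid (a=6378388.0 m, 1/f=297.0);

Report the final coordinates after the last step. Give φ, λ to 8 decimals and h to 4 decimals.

φ=-30.83251634°, λ=157.68129906°, h=-62.3309 m

start: φ=-30.835225°, λ=157.679254°, h=-29.528 m
→ ECEF (a=6378137.000, f=1/298.257223563): X=-5070646.8202, Y=2081768.9777, Z=-3250205.8991
→ Helmert 7p (PV): X=-5070245.8467, Y=2081947.5404, Z=-3250045.5954
→ Helmert 7p (PV): X=-5070728.5651, Y=2081976.0028, Z=-3249825.6424
→ Helmert 7p (PV): X=-5071055.8836, Y=2081725.4136, Z=-3249978.6625
→ geod (Bowring, a=6378388.000): φ=-30.83251634°, λ=157.68129906°, h=-62.3309 m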